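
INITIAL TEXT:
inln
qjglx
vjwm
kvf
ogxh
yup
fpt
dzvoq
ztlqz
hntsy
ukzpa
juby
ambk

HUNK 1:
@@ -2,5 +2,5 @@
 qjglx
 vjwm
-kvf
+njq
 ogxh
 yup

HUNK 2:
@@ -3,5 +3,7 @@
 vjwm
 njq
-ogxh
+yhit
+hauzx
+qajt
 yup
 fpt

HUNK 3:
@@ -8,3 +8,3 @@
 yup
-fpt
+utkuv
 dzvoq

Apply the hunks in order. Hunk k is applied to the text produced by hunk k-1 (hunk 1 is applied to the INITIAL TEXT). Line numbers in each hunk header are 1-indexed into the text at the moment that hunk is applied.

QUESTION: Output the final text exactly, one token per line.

Answer: inln
qjglx
vjwm
njq
yhit
hauzx
qajt
yup
utkuv
dzvoq
ztlqz
hntsy
ukzpa
juby
ambk

Derivation:
Hunk 1: at line 2 remove [kvf] add [njq] -> 13 lines: inln qjglx vjwm njq ogxh yup fpt dzvoq ztlqz hntsy ukzpa juby ambk
Hunk 2: at line 3 remove [ogxh] add [yhit,hauzx,qajt] -> 15 lines: inln qjglx vjwm njq yhit hauzx qajt yup fpt dzvoq ztlqz hntsy ukzpa juby ambk
Hunk 3: at line 8 remove [fpt] add [utkuv] -> 15 lines: inln qjglx vjwm njq yhit hauzx qajt yup utkuv dzvoq ztlqz hntsy ukzpa juby ambk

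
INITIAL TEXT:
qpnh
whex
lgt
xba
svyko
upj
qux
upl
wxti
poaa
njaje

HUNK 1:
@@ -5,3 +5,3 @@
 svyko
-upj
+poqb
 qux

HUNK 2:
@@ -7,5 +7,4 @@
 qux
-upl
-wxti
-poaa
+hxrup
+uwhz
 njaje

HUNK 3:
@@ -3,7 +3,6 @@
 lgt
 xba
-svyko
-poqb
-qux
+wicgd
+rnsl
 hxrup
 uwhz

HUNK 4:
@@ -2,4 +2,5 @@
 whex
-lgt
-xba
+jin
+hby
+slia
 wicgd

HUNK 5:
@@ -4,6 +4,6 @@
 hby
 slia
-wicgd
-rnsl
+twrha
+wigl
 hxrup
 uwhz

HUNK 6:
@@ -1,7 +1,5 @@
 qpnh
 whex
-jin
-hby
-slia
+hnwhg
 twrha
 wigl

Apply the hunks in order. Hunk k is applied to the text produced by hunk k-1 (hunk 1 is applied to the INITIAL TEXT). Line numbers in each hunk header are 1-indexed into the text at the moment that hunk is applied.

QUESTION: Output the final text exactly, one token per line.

Hunk 1: at line 5 remove [upj] add [poqb] -> 11 lines: qpnh whex lgt xba svyko poqb qux upl wxti poaa njaje
Hunk 2: at line 7 remove [upl,wxti,poaa] add [hxrup,uwhz] -> 10 lines: qpnh whex lgt xba svyko poqb qux hxrup uwhz njaje
Hunk 3: at line 3 remove [svyko,poqb,qux] add [wicgd,rnsl] -> 9 lines: qpnh whex lgt xba wicgd rnsl hxrup uwhz njaje
Hunk 4: at line 2 remove [lgt,xba] add [jin,hby,slia] -> 10 lines: qpnh whex jin hby slia wicgd rnsl hxrup uwhz njaje
Hunk 5: at line 4 remove [wicgd,rnsl] add [twrha,wigl] -> 10 lines: qpnh whex jin hby slia twrha wigl hxrup uwhz njaje
Hunk 6: at line 1 remove [jin,hby,slia] add [hnwhg] -> 8 lines: qpnh whex hnwhg twrha wigl hxrup uwhz njaje

Answer: qpnh
whex
hnwhg
twrha
wigl
hxrup
uwhz
njaje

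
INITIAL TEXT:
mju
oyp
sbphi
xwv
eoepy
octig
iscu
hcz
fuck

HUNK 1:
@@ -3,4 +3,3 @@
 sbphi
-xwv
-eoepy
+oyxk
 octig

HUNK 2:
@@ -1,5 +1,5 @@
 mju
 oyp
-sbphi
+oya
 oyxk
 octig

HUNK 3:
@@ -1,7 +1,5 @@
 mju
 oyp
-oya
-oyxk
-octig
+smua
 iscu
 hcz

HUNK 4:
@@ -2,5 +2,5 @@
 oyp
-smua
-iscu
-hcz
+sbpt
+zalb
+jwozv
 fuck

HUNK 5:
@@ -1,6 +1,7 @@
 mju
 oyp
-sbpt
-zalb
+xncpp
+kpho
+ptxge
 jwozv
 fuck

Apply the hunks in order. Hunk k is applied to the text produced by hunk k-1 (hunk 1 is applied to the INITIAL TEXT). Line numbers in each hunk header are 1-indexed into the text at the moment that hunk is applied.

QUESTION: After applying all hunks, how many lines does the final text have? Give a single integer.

Hunk 1: at line 3 remove [xwv,eoepy] add [oyxk] -> 8 lines: mju oyp sbphi oyxk octig iscu hcz fuck
Hunk 2: at line 1 remove [sbphi] add [oya] -> 8 lines: mju oyp oya oyxk octig iscu hcz fuck
Hunk 3: at line 1 remove [oya,oyxk,octig] add [smua] -> 6 lines: mju oyp smua iscu hcz fuck
Hunk 4: at line 2 remove [smua,iscu,hcz] add [sbpt,zalb,jwozv] -> 6 lines: mju oyp sbpt zalb jwozv fuck
Hunk 5: at line 1 remove [sbpt,zalb] add [xncpp,kpho,ptxge] -> 7 lines: mju oyp xncpp kpho ptxge jwozv fuck
Final line count: 7

Answer: 7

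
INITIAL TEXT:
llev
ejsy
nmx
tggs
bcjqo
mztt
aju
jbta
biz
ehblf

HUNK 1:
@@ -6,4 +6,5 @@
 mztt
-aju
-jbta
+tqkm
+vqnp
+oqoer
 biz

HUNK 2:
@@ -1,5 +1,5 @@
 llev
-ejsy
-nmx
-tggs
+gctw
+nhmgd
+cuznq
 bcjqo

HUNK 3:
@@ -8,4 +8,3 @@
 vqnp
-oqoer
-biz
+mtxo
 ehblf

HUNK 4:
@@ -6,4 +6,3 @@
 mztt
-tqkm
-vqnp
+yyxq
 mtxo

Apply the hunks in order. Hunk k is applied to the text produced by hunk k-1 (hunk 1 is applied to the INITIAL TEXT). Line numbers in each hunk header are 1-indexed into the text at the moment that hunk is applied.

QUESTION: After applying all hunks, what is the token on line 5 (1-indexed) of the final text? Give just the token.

Hunk 1: at line 6 remove [aju,jbta] add [tqkm,vqnp,oqoer] -> 11 lines: llev ejsy nmx tggs bcjqo mztt tqkm vqnp oqoer biz ehblf
Hunk 2: at line 1 remove [ejsy,nmx,tggs] add [gctw,nhmgd,cuznq] -> 11 lines: llev gctw nhmgd cuznq bcjqo mztt tqkm vqnp oqoer biz ehblf
Hunk 3: at line 8 remove [oqoer,biz] add [mtxo] -> 10 lines: llev gctw nhmgd cuznq bcjqo mztt tqkm vqnp mtxo ehblf
Hunk 4: at line 6 remove [tqkm,vqnp] add [yyxq] -> 9 lines: llev gctw nhmgd cuznq bcjqo mztt yyxq mtxo ehblf
Final line 5: bcjqo

Answer: bcjqo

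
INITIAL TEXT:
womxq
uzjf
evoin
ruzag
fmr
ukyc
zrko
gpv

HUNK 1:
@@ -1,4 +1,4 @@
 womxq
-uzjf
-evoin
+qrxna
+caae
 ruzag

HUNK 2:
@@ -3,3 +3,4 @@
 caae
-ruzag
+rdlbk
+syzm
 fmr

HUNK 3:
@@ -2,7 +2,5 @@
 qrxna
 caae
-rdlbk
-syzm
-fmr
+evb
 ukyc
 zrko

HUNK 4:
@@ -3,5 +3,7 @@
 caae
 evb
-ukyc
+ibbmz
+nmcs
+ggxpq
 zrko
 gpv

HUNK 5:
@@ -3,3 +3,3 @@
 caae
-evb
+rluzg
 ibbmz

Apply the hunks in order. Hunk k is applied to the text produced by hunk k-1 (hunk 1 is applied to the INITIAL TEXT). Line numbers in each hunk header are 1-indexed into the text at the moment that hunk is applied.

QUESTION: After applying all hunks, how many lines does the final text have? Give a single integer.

Answer: 9

Derivation:
Hunk 1: at line 1 remove [uzjf,evoin] add [qrxna,caae] -> 8 lines: womxq qrxna caae ruzag fmr ukyc zrko gpv
Hunk 2: at line 3 remove [ruzag] add [rdlbk,syzm] -> 9 lines: womxq qrxna caae rdlbk syzm fmr ukyc zrko gpv
Hunk 3: at line 2 remove [rdlbk,syzm,fmr] add [evb] -> 7 lines: womxq qrxna caae evb ukyc zrko gpv
Hunk 4: at line 3 remove [ukyc] add [ibbmz,nmcs,ggxpq] -> 9 lines: womxq qrxna caae evb ibbmz nmcs ggxpq zrko gpv
Hunk 5: at line 3 remove [evb] add [rluzg] -> 9 lines: womxq qrxna caae rluzg ibbmz nmcs ggxpq zrko gpv
Final line count: 9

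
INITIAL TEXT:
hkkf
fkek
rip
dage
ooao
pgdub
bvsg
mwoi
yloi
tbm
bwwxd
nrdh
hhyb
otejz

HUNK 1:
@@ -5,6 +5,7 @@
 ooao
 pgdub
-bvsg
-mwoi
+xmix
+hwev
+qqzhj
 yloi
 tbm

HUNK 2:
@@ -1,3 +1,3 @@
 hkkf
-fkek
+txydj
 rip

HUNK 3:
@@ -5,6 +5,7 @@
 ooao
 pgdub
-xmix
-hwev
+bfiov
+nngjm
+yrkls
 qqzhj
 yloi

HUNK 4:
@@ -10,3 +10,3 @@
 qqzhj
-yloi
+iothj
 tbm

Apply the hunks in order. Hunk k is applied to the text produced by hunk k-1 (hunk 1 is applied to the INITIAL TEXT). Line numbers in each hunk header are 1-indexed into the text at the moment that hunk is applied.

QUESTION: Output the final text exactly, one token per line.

Hunk 1: at line 5 remove [bvsg,mwoi] add [xmix,hwev,qqzhj] -> 15 lines: hkkf fkek rip dage ooao pgdub xmix hwev qqzhj yloi tbm bwwxd nrdh hhyb otejz
Hunk 2: at line 1 remove [fkek] add [txydj] -> 15 lines: hkkf txydj rip dage ooao pgdub xmix hwev qqzhj yloi tbm bwwxd nrdh hhyb otejz
Hunk 3: at line 5 remove [xmix,hwev] add [bfiov,nngjm,yrkls] -> 16 lines: hkkf txydj rip dage ooao pgdub bfiov nngjm yrkls qqzhj yloi tbm bwwxd nrdh hhyb otejz
Hunk 4: at line 10 remove [yloi] add [iothj] -> 16 lines: hkkf txydj rip dage ooao pgdub bfiov nngjm yrkls qqzhj iothj tbm bwwxd nrdh hhyb otejz

Answer: hkkf
txydj
rip
dage
ooao
pgdub
bfiov
nngjm
yrkls
qqzhj
iothj
tbm
bwwxd
nrdh
hhyb
otejz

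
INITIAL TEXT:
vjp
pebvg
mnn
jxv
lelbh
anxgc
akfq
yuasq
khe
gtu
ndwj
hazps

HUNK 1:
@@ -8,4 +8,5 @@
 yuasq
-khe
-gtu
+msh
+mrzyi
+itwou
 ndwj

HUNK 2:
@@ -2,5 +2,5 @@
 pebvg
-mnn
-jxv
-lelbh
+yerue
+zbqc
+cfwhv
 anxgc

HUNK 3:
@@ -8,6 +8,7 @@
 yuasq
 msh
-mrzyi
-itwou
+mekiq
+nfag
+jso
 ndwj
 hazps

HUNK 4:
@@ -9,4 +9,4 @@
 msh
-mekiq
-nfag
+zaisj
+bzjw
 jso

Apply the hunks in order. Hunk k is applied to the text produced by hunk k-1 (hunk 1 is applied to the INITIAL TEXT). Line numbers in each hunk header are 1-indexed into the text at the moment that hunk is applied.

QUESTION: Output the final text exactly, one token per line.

Hunk 1: at line 8 remove [khe,gtu] add [msh,mrzyi,itwou] -> 13 lines: vjp pebvg mnn jxv lelbh anxgc akfq yuasq msh mrzyi itwou ndwj hazps
Hunk 2: at line 2 remove [mnn,jxv,lelbh] add [yerue,zbqc,cfwhv] -> 13 lines: vjp pebvg yerue zbqc cfwhv anxgc akfq yuasq msh mrzyi itwou ndwj hazps
Hunk 3: at line 8 remove [mrzyi,itwou] add [mekiq,nfag,jso] -> 14 lines: vjp pebvg yerue zbqc cfwhv anxgc akfq yuasq msh mekiq nfag jso ndwj hazps
Hunk 4: at line 9 remove [mekiq,nfag] add [zaisj,bzjw] -> 14 lines: vjp pebvg yerue zbqc cfwhv anxgc akfq yuasq msh zaisj bzjw jso ndwj hazps

Answer: vjp
pebvg
yerue
zbqc
cfwhv
anxgc
akfq
yuasq
msh
zaisj
bzjw
jso
ndwj
hazps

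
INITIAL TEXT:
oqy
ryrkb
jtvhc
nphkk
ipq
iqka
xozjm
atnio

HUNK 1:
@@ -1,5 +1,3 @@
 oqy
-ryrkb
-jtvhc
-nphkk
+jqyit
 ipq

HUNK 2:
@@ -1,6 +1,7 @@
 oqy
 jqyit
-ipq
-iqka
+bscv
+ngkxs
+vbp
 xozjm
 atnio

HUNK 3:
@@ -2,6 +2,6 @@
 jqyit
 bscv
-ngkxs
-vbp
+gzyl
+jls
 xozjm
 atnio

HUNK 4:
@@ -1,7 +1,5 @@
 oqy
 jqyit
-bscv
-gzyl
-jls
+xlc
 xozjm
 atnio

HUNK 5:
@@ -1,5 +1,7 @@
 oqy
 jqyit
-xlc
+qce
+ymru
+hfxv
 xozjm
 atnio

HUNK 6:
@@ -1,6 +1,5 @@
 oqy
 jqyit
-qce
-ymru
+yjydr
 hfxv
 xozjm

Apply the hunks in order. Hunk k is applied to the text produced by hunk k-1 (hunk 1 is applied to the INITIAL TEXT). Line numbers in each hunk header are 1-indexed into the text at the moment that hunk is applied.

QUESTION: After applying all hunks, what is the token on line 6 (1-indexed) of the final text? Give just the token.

Hunk 1: at line 1 remove [ryrkb,jtvhc,nphkk] add [jqyit] -> 6 lines: oqy jqyit ipq iqka xozjm atnio
Hunk 2: at line 1 remove [ipq,iqka] add [bscv,ngkxs,vbp] -> 7 lines: oqy jqyit bscv ngkxs vbp xozjm atnio
Hunk 3: at line 2 remove [ngkxs,vbp] add [gzyl,jls] -> 7 lines: oqy jqyit bscv gzyl jls xozjm atnio
Hunk 4: at line 1 remove [bscv,gzyl,jls] add [xlc] -> 5 lines: oqy jqyit xlc xozjm atnio
Hunk 5: at line 1 remove [xlc] add [qce,ymru,hfxv] -> 7 lines: oqy jqyit qce ymru hfxv xozjm atnio
Hunk 6: at line 1 remove [qce,ymru] add [yjydr] -> 6 lines: oqy jqyit yjydr hfxv xozjm atnio
Final line 6: atnio

Answer: atnio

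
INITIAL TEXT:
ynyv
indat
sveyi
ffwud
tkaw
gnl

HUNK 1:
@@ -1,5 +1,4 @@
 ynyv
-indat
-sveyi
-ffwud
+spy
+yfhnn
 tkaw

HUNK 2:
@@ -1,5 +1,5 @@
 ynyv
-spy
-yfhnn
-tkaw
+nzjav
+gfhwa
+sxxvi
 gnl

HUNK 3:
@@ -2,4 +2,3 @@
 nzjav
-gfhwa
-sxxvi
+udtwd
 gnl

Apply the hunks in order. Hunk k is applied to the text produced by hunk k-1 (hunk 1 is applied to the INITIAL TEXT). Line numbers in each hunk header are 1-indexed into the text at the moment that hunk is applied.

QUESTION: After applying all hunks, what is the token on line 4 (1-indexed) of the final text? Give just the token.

Answer: gnl

Derivation:
Hunk 1: at line 1 remove [indat,sveyi,ffwud] add [spy,yfhnn] -> 5 lines: ynyv spy yfhnn tkaw gnl
Hunk 2: at line 1 remove [spy,yfhnn,tkaw] add [nzjav,gfhwa,sxxvi] -> 5 lines: ynyv nzjav gfhwa sxxvi gnl
Hunk 3: at line 2 remove [gfhwa,sxxvi] add [udtwd] -> 4 lines: ynyv nzjav udtwd gnl
Final line 4: gnl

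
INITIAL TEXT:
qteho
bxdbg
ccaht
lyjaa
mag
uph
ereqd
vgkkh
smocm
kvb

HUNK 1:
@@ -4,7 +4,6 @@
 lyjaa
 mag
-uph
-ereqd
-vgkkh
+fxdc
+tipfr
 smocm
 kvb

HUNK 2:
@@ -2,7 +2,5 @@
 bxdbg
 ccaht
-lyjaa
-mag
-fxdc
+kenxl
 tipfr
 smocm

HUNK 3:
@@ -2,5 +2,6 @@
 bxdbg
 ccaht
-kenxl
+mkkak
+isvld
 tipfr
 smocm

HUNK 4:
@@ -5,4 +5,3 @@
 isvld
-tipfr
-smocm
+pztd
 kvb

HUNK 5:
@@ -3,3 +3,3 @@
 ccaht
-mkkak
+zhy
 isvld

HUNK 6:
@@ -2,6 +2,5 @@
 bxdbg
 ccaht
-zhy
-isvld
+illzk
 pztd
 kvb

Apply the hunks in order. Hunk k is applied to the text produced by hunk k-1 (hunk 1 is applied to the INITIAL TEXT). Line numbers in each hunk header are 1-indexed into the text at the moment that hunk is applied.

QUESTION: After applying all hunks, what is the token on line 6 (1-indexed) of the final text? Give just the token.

Hunk 1: at line 4 remove [uph,ereqd,vgkkh] add [fxdc,tipfr] -> 9 lines: qteho bxdbg ccaht lyjaa mag fxdc tipfr smocm kvb
Hunk 2: at line 2 remove [lyjaa,mag,fxdc] add [kenxl] -> 7 lines: qteho bxdbg ccaht kenxl tipfr smocm kvb
Hunk 3: at line 2 remove [kenxl] add [mkkak,isvld] -> 8 lines: qteho bxdbg ccaht mkkak isvld tipfr smocm kvb
Hunk 4: at line 5 remove [tipfr,smocm] add [pztd] -> 7 lines: qteho bxdbg ccaht mkkak isvld pztd kvb
Hunk 5: at line 3 remove [mkkak] add [zhy] -> 7 lines: qteho bxdbg ccaht zhy isvld pztd kvb
Hunk 6: at line 2 remove [zhy,isvld] add [illzk] -> 6 lines: qteho bxdbg ccaht illzk pztd kvb
Final line 6: kvb

Answer: kvb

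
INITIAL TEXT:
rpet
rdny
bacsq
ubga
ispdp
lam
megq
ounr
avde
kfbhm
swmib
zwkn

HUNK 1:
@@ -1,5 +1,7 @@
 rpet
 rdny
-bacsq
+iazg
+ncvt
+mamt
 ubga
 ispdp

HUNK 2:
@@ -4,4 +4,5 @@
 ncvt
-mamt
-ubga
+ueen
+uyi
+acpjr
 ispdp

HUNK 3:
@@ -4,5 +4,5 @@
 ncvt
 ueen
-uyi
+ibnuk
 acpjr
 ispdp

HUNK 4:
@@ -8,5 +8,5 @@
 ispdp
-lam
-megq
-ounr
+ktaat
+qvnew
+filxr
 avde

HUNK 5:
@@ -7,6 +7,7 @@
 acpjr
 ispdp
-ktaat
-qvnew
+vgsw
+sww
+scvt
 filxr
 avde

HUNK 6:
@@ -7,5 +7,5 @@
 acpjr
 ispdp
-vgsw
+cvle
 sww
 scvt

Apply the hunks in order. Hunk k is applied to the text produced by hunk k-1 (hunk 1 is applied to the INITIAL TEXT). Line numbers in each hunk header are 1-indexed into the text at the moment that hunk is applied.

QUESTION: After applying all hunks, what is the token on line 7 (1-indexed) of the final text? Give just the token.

Hunk 1: at line 1 remove [bacsq] add [iazg,ncvt,mamt] -> 14 lines: rpet rdny iazg ncvt mamt ubga ispdp lam megq ounr avde kfbhm swmib zwkn
Hunk 2: at line 4 remove [mamt,ubga] add [ueen,uyi,acpjr] -> 15 lines: rpet rdny iazg ncvt ueen uyi acpjr ispdp lam megq ounr avde kfbhm swmib zwkn
Hunk 3: at line 4 remove [uyi] add [ibnuk] -> 15 lines: rpet rdny iazg ncvt ueen ibnuk acpjr ispdp lam megq ounr avde kfbhm swmib zwkn
Hunk 4: at line 8 remove [lam,megq,ounr] add [ktaat,qvnew,filxr] -> 15 lines: rpet rdny iazg ncvt ueen ibnuk acpjr ispdp ktaat qvnew filxr avde kfbhm swmib zwkn
Hunk 5: at line 7 remove [ktaat,qvnew] add [vgsw,sww,scvt] -> 16 lines: rpet rdny iazg ncvt ueen ibnuk acpjr ispdp vgsw sww scvt filxr avde kfbhm swmib zwkn
Hunk 6: at line 7 remove [vgsw] add [cvle] -> 16 lines: rpet rdny iazg ncvt ueen ibnuk acpjr ispdp cvle sww scvt filxr avde kfbhm swmib zwkn
Final line 7: acpjr

Answer: acpjr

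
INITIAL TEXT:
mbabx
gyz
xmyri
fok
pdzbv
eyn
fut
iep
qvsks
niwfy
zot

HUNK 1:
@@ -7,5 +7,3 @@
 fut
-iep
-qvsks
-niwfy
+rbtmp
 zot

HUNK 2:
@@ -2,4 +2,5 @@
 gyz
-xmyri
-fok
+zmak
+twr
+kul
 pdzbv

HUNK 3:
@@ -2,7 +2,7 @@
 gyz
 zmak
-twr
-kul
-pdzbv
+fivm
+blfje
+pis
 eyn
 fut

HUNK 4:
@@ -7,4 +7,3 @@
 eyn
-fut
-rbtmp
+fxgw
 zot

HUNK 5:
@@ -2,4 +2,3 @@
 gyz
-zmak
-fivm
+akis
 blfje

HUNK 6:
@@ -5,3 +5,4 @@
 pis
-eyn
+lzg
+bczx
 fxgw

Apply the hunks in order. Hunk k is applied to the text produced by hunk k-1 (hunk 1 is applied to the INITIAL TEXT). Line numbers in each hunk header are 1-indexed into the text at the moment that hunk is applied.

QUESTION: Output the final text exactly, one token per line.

Answer: mbabx
gyz
akis
blfje
pis
lzg
bczx
fxgw
zot

Derivation:
Hunk 1: at line 7 remove [iep,qvsks,niwfy] add [rbtmp] -> 9 lines: mbabx gyz xmyri fok pdzbv eyn fut rbtmp zot
Hunk 2: at line 2 remove [xmyri,fok] add [zmak,twr,kul] -> 10 lines: mbabx gyz zmak twr kul pdzbv eyn fut rbtmp zot
Hunk 3: at line 2 remove [twr,kul,pdzbv] add [fivm,blfje,pis] -> 10 lines: mbabx gyz zmak fivm blfje pis eyn fut rbtmp zot
Hunk 4: at line 7 remove [fut,rbtmp] add [fxgw] -> 9 lines: mbabx gyz zmak fivm blfje pis eyn fxgw zot
Hunk 5: at line 2 remove [zmak,fivm] add [akis] -> 8 lines: mbabx gyz akis blfje pis eyn fxgw zot
Hunk 6: at line 5 remove [eyn] add [lzg,bczx] -> 9 lines: mbabx gyz akis blfje pis lzg bczx fxgw zot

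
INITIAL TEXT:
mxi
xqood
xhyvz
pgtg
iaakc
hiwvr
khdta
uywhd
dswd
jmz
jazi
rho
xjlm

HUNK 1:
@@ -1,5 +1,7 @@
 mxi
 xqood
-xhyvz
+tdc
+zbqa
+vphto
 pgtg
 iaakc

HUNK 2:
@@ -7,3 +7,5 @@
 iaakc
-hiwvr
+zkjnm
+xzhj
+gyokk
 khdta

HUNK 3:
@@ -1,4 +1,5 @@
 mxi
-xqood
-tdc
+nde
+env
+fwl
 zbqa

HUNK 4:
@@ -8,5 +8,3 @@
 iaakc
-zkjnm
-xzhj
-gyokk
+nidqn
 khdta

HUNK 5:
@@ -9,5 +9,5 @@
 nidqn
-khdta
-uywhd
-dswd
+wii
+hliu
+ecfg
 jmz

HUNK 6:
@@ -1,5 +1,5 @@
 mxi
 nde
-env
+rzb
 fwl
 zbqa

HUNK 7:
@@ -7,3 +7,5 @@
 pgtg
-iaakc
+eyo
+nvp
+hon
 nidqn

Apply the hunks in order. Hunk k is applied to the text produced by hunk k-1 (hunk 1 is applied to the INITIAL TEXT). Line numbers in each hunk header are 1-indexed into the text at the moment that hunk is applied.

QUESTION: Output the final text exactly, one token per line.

Hunk 1: at line 1 remove [xhyvz] add [tdc,zbqa,vphto] -> 15 lines: mxi xqood tdc zbqa vphto pgtg iaakc hiwvr khdta uywhd dswd jmz jazi rho xjlm
Hunk 2: at line 7 remove [hiwvr] add [zkjnm,xzhj,gyokk] -> 17 lines: mxi xqood tdc zbqa vphto pgtg iaakc zkjnm xzhj gyokk khdta uywhd dswd jmz jazi rho xjlm
Hunk 3: at line 1 remove [xqood,tdc] add [nde,env,fwl] -> 18 lines: mxi nde env fwl zbqa vphto pgtg iaakc zkjnm xzhj gyokk khdta uywhd dswd jmz jazi rho xjlm
Hunk 4: at line 8 remove [zkjnm,xzhj,gyokk] add [nidqn] -> 16 lines: mxi nde env fwl zbqa vphto pgtg iaakc nidqn khdta uywhd dswd jmz jazi rho xjlm
Hunk 5: at line 9 remove [khdta,uywhd,dswd] add [wii,hliu,ecfg] -> 16 lines: mxi nde env fwl zbqa vphto pgtg iaakc nidqn wii hliu ecfg jmz jazi rho xjlm
Hunk 6: at line 1 remove [env] add [rzb] -> 16 lines: mxi nde rzb fwl zbqa vphto pgtg iaakc nidqn wii hliu ecfg jmz jazi rho xjlm
Hunk 7: at line 7 remove [iaakc] add [eyo,nvp,hon] -> 18 lines: mxi nde rzb fwl zbqa vphto pgtg eyo nvp hon nidqn wii hliu ecfg jmz jazi rho xjlm

Answer: mxi
nde
rzb
fwl
zbqa
vphto
pgtg
eyo
nvp
hon
nidqn
wii
hliu
ecfg
jmz
jazi
rho
xjlm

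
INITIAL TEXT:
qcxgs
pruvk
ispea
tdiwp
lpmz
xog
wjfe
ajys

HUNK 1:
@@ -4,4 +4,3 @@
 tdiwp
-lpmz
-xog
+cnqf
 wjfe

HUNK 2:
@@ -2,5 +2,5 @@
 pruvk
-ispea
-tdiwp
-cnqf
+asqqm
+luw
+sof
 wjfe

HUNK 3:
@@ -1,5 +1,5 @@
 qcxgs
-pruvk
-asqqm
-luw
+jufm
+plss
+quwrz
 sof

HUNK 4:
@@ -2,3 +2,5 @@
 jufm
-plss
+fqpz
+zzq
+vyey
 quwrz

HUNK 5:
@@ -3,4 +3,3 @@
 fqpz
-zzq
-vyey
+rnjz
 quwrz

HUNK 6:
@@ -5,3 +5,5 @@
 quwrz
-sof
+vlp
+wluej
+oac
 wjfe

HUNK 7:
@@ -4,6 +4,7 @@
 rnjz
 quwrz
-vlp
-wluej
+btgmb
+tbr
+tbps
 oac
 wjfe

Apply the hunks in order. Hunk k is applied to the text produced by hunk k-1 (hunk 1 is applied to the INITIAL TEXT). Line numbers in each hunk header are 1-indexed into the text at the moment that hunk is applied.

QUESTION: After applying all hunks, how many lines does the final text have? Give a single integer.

Answer: 11

Derivation:
Hunk 1: at line 4 remove [lpmz,xog] add [cnqf] -> 7 lines: qcxgs pruvk ispea tdiwp cnqf wjfe ajys
Hunk 2: at line 2 remove [ispea,tdiwp,cnqf] add [asqqm,luw,sof] -> 7 lines: qcxgs pruvk asqqm luw sof wjfe ajys
Hunk 3: at line 1 remove [pruvk,asqqm,luw] add [jufm,plss,quwrz] -> 7 lines: qcxgs jufm plss quwrz sof wjfe ajys
Hunk 4: at line 2 remove [plss] add [fqpz,zzq,vyey] -> 9 lines: qcxgs jufm fqpz zzq vyey quwrz sof wjfe ajys
Hunk 5: at line 3 remove [zzq,vyey] add [rnjz] -> 8 lines: qcxgs jufm fqpz rnjz quwrz sof wjfe ajys
Hunk 6: at line 5 remove [sof] add [vlp,wluej,oac] -> 10 lines: qcxgs jufm fqpz rnjz quwrz vlp wluej oac wjfe ajys
Hunk 7: at line 4 remove [vlp,wluej] add [btgmb,tbr,tbps] -> 11 lines: qcxgs jufm fqpz rnjz quwrz btgmb tbr tbps oac wjfe ajys
Final line count: 11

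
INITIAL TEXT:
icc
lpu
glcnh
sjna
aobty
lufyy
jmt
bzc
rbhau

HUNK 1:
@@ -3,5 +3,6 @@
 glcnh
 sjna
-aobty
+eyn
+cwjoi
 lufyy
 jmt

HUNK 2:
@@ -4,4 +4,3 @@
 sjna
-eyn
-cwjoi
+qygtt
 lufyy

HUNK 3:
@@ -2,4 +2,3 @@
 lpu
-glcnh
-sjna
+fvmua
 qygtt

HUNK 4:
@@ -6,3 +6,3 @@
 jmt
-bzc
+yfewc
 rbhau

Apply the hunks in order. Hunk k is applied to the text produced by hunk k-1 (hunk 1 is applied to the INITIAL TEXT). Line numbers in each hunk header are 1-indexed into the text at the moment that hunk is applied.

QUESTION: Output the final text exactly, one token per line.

Answer: icc
lpu
fvmua
qygtt
lufyy
jmt
yfewc
rbhau

Derivation:
Hunk 1: at line 3 remove [aobty] add [eyn,cwjoi] -> 10 lines: icc lpu glcnh sjna eyn cwjoi lufyy jmt bzc rbhau
Hunk 2: at line 4 remove [eyn,cwjoi] add [qygtt] -> 9 lines: icc lpu glcnh sjna qygtt lufyy jmt bzc rbhau
Hunk 3: at line 2 remove [glcnh,sjna] add [fvmua] -> 8 lines: icc lpu fvmua qygtt lufyy jmt bzc rbhau
Hunk 4: at line 6 remove [bzc] add [yfewc] -> 8 lines: icc lpu fvmua qygtt lufyy jmt yfewc rbhau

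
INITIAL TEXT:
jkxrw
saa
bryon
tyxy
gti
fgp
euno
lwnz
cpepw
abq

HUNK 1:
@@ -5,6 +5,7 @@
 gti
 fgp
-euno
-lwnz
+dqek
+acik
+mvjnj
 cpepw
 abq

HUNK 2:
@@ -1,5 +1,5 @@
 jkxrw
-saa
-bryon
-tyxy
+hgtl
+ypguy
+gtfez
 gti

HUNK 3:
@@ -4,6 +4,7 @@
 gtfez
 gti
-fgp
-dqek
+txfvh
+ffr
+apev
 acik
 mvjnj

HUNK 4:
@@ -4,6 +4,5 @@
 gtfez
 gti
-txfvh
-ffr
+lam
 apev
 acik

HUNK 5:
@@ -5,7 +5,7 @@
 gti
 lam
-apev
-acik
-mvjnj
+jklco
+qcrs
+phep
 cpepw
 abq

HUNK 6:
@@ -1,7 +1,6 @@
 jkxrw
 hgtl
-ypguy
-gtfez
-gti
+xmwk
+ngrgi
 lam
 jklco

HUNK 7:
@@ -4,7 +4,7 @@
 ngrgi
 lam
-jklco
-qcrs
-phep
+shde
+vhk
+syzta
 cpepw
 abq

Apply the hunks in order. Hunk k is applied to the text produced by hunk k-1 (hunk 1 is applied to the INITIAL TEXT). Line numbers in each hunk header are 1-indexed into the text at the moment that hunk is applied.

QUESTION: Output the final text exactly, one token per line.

Answer: jkxrw
hgtl
xmwk
ngrgi
lam
shde
vhk
syzta
cpepw
abq

Derivation:
Hunk 1: at line 5 remove [euno,lwnz] add [dqek,acik,mvjnj] -> 11 lines: jkxrw saa bryon tyxy gti fgp dqek acik mvjnj cpepw abq
Hunk 2: at line 1 remove [saa,bryon,tyxy] add [hgtl,ypguy,gtfez] -> 11 lines: jkxrw hgtl ypguy gtfez gti fgp dqek acik mvjnj cpepw abq
Hunk 3: at line 4 remove [fgp,dqek] add [txfvh,ffr,apev] -> 12 lines: jkxrw hgtl ypguy gtfez gti txfvh ffr apev acik mvjnj cpepw abq
Hunk 4: at line 4 remove [txfvh,ffr] add [lam] -> 11 lines: jkxrw hgtl ypguy gtfez gti lam apev acik mvjnj cpepw abq
Hunk 5: at line 5 remove [apev,acik,mvjnj] add [jklco,qcrs,phep] -> 11 lines: jkxrw hgtl ypguy gtfez gti lam jklco qcrs phep cpepw abq
Hunk 6: at line 1 remove [ypguy,gtfez,gti] add [xmwk,ngrgi] -> 10 lines: jkxrw hgtl xmwk ngrgi lam jklco qcrs phep cpepw abq
Hunk 7: at line 4 remove [jklco,qcrs,phep] add [shde,vhk,syzta] -> 10 lines: jkxrw hgtl xmwk ngrgi lam shde vhk syzta cpepw abq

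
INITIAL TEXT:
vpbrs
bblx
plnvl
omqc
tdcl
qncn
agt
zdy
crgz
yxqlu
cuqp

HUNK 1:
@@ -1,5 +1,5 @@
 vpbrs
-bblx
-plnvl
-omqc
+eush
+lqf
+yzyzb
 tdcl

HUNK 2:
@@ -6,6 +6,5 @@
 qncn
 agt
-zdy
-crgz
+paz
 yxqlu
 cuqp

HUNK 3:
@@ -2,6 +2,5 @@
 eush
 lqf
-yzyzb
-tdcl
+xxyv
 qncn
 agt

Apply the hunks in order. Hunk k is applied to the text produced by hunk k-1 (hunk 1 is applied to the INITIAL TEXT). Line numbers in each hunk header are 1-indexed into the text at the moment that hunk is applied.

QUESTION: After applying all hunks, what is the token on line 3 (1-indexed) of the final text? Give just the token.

Answer: lqf

Derivation:
Hunk 1: at line 1 remove [bblx,plnvl,omqc] add [eush,lqf,yzyzb] -> 11 lines: vpbrs eush lqf yzyzb tdcl qncn agt zdy crgz yxqlu cuqp
Hunk 2: at line 6 remove [zdy,crgz] add [paz] -> 10 lines: vpbrs eush lqf yzyzb tdcl qncn agt paz yxqlu cuqp
Hunk 3: at line 2 remove [yzyzb,tdcl] add [xxyv] -> 9 lines: vpbrs eush lqf xxyv qncn agt paz yxqlu cuqp
Final line 3: lqf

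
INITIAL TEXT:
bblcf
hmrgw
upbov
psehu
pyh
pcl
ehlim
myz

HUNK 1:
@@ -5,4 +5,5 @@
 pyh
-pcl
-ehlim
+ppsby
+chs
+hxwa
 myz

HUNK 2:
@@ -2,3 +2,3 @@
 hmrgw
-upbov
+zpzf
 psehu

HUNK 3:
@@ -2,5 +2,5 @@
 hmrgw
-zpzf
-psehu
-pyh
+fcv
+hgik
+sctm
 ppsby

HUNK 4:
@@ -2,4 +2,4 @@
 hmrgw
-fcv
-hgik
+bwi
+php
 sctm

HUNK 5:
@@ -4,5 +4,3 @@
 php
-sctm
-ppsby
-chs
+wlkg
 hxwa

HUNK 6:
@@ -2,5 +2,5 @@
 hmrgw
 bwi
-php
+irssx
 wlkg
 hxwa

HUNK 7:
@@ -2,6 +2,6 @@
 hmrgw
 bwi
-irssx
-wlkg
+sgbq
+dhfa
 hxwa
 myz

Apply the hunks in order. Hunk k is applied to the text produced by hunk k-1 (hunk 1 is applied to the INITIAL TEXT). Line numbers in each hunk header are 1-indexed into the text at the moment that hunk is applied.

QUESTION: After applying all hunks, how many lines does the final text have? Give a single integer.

Answer: 7

Derivation:
Hunk 1: at line 5 remove [pcl,ehlim] add [ppsby,chs,hxwa] -> 9 lines: bblcf hmrgw upbov psehu pyh ppsby chs hxwa myz
Hunk 2: at line 2 remove [upbov] add [zpzf] -> 9 lines: bblcf hmrgw zpzf psehu pyh ppsby chs hxwa myz
Hunk 3: at line 2 remove [zpzf,psehu,pyh] add [fcv,hgik,sctm] -> 9 lines: bblcf hmrgw fcv hgik sctm ppsby chs hxwa myz
Hunk 4: at line 2 remove [fcv,hgik] add [bwi,php] -> 9 lines: bblcf hmrgw bwi php sctm ppsby chs hxwa myz
Hunk 5: at line 4 remove [sctm,ppsby,chs] add [wlkg] -> 7 lines: bblcf hmrgw bwi php wlkg hxwa myz
Hunk 6: at line 2 remove [php] add [irssx] -> 7 lines: bblcf hmrgw bwi irssx wlkg hxwa myz
Hunk 7: at line 2 remove [irssx,wlkg] add [sgbq,dhfa] -> 7 lines: bblcf hmrgw bwi sgbq dhfa hxwa myz
Final line count: 7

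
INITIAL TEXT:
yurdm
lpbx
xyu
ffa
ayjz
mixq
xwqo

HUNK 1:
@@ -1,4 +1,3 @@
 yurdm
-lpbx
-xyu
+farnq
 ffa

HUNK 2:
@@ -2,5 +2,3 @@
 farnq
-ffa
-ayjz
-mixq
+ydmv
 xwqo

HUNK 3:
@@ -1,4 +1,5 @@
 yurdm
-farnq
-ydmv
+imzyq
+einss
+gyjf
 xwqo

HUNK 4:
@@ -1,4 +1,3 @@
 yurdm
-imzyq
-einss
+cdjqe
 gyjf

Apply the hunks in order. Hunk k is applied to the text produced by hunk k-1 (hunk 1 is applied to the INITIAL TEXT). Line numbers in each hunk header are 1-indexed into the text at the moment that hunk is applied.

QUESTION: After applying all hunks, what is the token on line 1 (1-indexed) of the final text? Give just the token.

Hunk 1: at line 1 remove [lpbx,xyu] add [farnq] -> 6 lines: yurdm farnq ffa ayjz mixq xwqo
Hunk 2: at line 2 remove [ffa,ayjz,mixq] add [ydmv] -> 4 lines: yurdm farnq ydmv xwqo
Hunk 3: at line 1 remove [farnq,ydmv] add [imzyq,einss,gyjf] -> 5 lines: yurdm imzyq einss gyjf xwqo
Hunk 4: at line 1 remove [imzyq,einss] add [cdjqe] -> 4 lines: yurdm cdjqe gyjf xwqo
Final line 1: yurdm

Answer: yurdm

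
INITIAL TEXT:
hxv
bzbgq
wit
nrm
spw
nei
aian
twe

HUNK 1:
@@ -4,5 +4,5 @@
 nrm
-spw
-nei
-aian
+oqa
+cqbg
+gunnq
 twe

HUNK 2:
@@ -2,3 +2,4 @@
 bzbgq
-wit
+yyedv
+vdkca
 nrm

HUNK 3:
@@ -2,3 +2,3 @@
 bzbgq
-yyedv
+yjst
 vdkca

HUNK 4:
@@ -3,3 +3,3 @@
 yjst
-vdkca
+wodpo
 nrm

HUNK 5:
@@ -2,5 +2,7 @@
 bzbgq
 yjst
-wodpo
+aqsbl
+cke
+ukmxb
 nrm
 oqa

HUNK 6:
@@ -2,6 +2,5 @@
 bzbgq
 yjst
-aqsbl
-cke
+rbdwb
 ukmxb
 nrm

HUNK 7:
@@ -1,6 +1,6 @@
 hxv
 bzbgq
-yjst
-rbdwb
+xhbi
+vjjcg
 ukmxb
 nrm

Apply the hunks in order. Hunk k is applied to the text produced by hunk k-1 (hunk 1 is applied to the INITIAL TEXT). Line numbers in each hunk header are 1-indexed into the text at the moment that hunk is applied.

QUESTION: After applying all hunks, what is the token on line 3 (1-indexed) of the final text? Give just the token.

Hunk 1: at line 4 remove [spw,nei,aian] add [oqa,cqbg,gunnq] -> 8 lines: hxv bzbgq wit nrm oqa cqbg gunnq twe
Hunk 2: at line 2 remove [wit] add [yyedv,vdkca] -> 9 lines: hxv bzbgq yyedv vdkca nrm oqa cqbg gunnq twe
Hunk 3: at line 2 remove [yyedv] add [yjst] -> 9 lines: hxv bzbgq yjst vdkca nrm oqa cqbg gunnq twe
Hunk 4: at line 3 remove [vdkca] add [wodpo] -> 9 lines: hxv bzbgq yjst wodpo nrm oqa cqbg gunnq twe
Hunk 5: at line 2 remove [wodpo] add [aqsbl,cke,ukmxb] -> 11 lines: hxv bzbgq yjst aqsbl cke ukmxb nrm oqa cqbg gunnq twe
Hunk 6: at line 2 remove [aqsbl,cke] add [rbdwb] -> 10 lines: hxv bzbgq yjst rbdwb ukmxb nrm oqa cqbg gunnq twe
Hunk 7: at line 1 remove [yjst,rbdwb] add [xhbi,vjjcg] -> 10 lines: hxv bzbgq xhbi vjjcg ukmxb nrm oqa cqbg gunnq twe
Final line 3: xhbi

Answer: xhbi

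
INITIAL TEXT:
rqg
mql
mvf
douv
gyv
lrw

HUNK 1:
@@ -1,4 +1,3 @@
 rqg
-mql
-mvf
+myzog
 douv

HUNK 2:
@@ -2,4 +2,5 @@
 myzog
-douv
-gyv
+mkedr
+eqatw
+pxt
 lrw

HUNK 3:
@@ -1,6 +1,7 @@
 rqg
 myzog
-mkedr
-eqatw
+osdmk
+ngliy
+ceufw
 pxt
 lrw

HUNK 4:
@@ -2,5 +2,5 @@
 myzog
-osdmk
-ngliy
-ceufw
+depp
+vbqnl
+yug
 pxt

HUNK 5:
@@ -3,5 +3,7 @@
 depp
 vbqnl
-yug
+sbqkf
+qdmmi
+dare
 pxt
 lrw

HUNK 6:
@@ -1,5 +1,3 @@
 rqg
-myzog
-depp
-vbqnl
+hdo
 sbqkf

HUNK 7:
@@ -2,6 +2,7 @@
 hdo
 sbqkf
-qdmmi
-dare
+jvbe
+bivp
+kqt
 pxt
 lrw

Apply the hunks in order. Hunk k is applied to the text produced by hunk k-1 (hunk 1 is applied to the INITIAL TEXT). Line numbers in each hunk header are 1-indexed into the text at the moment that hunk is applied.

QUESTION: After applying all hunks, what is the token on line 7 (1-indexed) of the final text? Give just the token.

Hunk 1: at line 1 remove [mql,mvf] add [myzog] -> 5 lines: rqg myzog douv gyv lrw
Hunk 2: at line 2 remove [douv,gyv] add [mkedr,eqatw,pxt] -> 6 lines: rqg myzog mkedr eqatw pxt lrw
Hunk 3: at line 1 remove [mkedr,eqatw] add [osdmk,ngliy,ceufw] -> 7 lines: rqg myzog osdmk ngliy ceufw pxt lrw
Hunk 4: at line 2 remove [osdmk,ngliy,ceufw] add [depp,vbqnl,yug] -> 7 lines: rqg myzog depp vbqnl yug pxt lrw
Hunk 5: at line 3 remove [yug] add [sbqkf,qdmmi,dare] -> 9 lines: rqg myzog depp vbqnl sbqkf qdmmi dare pxt lrw
Hunk 6: at line 1 remove [myzog,depp,vbqnl] add [hdo] -> 7 lines: rqg hdo sbqkf qdmmi dare pxt lrw
Hunk 7: at line 2 remove [qdmmi,dare] add [jvbe,bivp,kqt] -> 8 lines: rqg hdo sbqkf jvbe bivp kqt pxt lrw
Final line 7: pxt

Answer: pxt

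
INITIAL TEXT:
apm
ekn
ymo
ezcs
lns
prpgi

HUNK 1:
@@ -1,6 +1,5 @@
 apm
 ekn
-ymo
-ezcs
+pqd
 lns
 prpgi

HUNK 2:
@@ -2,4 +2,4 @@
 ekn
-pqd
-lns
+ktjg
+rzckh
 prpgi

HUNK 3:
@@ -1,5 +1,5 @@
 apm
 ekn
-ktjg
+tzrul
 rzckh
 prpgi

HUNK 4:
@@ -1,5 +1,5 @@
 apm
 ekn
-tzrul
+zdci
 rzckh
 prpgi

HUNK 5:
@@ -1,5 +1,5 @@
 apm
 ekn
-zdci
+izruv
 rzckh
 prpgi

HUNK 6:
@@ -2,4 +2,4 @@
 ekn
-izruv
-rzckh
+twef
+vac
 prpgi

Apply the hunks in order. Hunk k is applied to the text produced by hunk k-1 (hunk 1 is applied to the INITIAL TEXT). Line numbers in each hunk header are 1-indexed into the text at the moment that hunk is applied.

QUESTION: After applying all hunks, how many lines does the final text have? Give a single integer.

Answer: 5

Derivation:
Hunk 1: at line 1 remove [ymo,ezcs] add [pqd] -> 5 lines: apm ekn pqd lns prpgi
Hunk 2: at line 2 remove [pqd,lns] add [ktjg,rzckh] -> 5 lines: apm ekn ktjg rzckh prpgi
Hunk 3: at line 1 remove [ktjg] add [tzrul] -> 5 lines: apm ekn tzrul rzckh prpgi
Hunk 4: at line 1 remove [tzrul] add [zdci] -> 5 lines: apm ekn zdci rzckh prpgi
Hunk 5: at line 1 remove [zdci] add [izruv] -> 5 lines: apm ekn izruv rzckh prpgi
Hunk 6: at line 2 remove [izruv,rzckh] add [twef,vac] -> 5 lines: apm ekn twef vac prpgi
Final line count: 5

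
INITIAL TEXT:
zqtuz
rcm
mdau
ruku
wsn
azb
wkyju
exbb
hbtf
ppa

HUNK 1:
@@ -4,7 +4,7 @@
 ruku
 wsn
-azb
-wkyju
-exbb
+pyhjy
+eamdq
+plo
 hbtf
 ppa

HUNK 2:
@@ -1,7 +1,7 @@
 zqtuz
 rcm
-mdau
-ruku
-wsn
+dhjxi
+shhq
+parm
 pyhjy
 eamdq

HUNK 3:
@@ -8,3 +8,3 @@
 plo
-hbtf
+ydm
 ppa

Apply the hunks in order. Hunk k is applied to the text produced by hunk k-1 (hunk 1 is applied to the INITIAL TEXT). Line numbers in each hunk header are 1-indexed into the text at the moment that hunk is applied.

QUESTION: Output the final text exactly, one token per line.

Hunk 1: at line 4 remove [azb,wkyju,exbb] add [pyhjy,eamdq,plo] -> 10 lines: zqtuz rcm mdau ruku wsn pyhjy eamdq plo hbtf ppa
Hunk 2: at line 1 remove [mdau,ruku,wsn] add [dhjxi,shhq,parm] -> 10 lines: zqtuz rcm dhjxi shhq parm pyhjy eamdq plo hbtf ppa
Hunk 3: at line 8 remove [hbtf] add [ydm] -> 10 lines: zqtuz rcm dhjxi shhq parm pyhjy eamdq plo ydm ppa

Answer: zqtuz
rcm
dhjxi
shhq
parm
pyhjy
eamdq
plo
ydm
ppa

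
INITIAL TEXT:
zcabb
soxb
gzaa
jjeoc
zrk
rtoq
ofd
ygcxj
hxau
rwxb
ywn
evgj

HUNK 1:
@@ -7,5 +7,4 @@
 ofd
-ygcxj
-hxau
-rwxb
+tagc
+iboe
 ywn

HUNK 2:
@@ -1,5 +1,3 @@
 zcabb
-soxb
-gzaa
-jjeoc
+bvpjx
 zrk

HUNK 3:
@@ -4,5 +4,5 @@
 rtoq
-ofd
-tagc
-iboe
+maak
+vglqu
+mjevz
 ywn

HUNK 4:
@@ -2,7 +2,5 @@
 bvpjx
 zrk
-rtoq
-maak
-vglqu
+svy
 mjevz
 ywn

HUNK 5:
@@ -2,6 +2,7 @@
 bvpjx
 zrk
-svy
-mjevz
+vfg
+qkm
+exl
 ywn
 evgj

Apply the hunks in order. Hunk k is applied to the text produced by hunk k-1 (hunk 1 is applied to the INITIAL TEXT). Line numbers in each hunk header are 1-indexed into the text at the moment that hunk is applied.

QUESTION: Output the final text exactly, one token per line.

Answer: zcabb
bvpjx
zrk
vfg
qkm
exl
ywn
evgj

Derivation:
Hunk 1: at line 7 remove [ygcxj,hxau,rwxb] add [tagc,iboe] -> 11 lines: zcabb soxb gzaa jjeoc zrk rtoq ofd tagc iboe ywn evgj
Hunk 2: at line 1 remove [soxb,gzaa,jjeoc] add [bvpjx] -> 9 lines: zcabb bvpjx zrk rtoq ofd tagc iboe ywn evgj
Hunk 3: at line 4 remove [ofd,tagc,iboe] add [maak,vglqu,mjevz] -> 9 lines: zcabb bvpjx zrk rtoq maak vglqu mjevz ywn evgj
Hunk 4: at line 2 remove [rtoq,maak,vglqu] add [svy] -> 7 lines: zcabb bvpjx zrk svy mjevz ywn evgj
Hunk 5: at line 2 remove [svy,mjevz] add [vfg,qkm,exl] -> 8 lines: zcabb bvpjx zrk vfg qkm exl ywn evgj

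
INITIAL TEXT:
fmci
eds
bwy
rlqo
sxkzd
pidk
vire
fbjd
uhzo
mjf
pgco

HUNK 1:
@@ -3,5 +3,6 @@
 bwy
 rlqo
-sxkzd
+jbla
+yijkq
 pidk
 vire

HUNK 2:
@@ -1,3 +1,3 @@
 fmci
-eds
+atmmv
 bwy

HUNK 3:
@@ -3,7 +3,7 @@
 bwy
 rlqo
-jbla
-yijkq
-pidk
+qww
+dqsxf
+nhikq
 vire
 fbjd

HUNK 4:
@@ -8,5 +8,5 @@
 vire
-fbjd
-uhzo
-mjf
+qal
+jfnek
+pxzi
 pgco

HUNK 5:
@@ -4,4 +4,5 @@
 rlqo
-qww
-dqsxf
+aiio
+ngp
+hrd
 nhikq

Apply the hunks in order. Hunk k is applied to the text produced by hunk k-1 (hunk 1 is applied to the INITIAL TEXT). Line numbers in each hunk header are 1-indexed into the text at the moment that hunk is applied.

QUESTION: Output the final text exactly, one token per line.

Hunk 1: at line 3 remove [sxkzd] add [jbla,yijkq] -> 12 lines: fmci eds bwy rlqo jbla yijkq pidk vire fbjd uhzo mjf pgco
Hunk 2: at line 1 remove [eds] add [atmmv] -> 12 lines: fmci atmmv bwy rlqo jbla yijkq pidk vire fbjd uhzo mjf pgco
Hunk 3: at line 3 remove [jbla,yijkq,pidk] add [qww,dqsxf,nhikq] -> 12 lines: fmci atmmv bwy rlqo qww dqsxf nhikq vire fbjd uhzo mjf pgco
Hunk 4: at line 8 remove [fbjd,uhzo,mjf] add [qal,jfnek,pxzi] -> 12 lines: fmci atmmv bwy rlqo qww dqsxf nhikq vire qal jfnek pxzi pgco
Hunk 5: at line 4 remove [qww,dqsxf] add [aiio,ngp,hrd] -> 13 lines: fmci atmmv bwy rlqo aiio ngp hrd nhikq vire qal jfnek pxzi pgco

Answer: fmci
atmmv
bwy
rlqo
aiio
ngp
hrd
nhikq
vire
qal
jfnek
pxzi
pgco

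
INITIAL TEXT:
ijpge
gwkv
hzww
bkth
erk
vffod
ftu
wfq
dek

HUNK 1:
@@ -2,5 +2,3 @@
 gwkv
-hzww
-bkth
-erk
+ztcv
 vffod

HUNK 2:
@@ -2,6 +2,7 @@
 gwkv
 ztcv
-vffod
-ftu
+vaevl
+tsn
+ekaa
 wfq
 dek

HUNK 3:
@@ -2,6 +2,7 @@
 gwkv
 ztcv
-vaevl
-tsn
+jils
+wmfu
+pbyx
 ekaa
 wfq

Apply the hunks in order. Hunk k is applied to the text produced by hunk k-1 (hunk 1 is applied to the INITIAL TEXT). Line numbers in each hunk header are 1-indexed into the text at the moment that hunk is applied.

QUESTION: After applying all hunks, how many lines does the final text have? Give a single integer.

Hunk 1: at line 2 remove [hzww,bkth,erk] add [ztcv] -> 7 lines: ijpge gwkv ztcv vffod ftu wfq dek
Hunk 2: at line 2 remove [vffod,ftu] add [vaevl,tsn,ekaa] -> 8 lines: ijpge gwkv ztcv vaevl tsn ekaa wfq dek
Hunk 3: at line 2 remove [vaevl,tsn] add [jils,wmfu,pbyx] -> 9 lines: ijpge gwkv ztcv jils wmfu pbyx ekaa wfq dek
Final line count: 9

Answer: 9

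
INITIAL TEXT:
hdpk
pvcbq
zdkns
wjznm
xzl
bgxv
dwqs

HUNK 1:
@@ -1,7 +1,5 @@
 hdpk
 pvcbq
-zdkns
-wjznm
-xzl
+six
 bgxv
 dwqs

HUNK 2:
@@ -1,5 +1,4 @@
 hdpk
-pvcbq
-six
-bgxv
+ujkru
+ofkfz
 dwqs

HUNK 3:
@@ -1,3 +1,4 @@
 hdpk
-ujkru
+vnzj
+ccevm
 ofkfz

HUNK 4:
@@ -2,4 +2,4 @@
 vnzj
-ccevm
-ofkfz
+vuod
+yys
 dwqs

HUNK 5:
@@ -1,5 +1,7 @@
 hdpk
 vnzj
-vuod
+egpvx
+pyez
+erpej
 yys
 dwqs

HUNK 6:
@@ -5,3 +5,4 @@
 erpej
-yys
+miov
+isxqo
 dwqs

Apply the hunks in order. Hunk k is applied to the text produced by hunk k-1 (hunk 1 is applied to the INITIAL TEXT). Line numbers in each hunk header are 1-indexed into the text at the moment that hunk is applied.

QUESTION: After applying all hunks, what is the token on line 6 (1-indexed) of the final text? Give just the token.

Hunk 1: at line 1 remove [zdkns,wjznm,xzl] add [six] -> 5 lines: hdpk pvcbq six bgxv dwqs
Hunk 2: at line 1 remove [pvcbq,six,bgxv] add [ujkru,ofkfz] -> 4 lines: hdpk ujkru ofkfz dwqs
Hunk 3: at line 1 remove [ujkru] add [vnzj,ccevm] -> 5 lines: hdpk vnzj ccevm ofkfz dwqs
Hunk 4: at line 2 remove [ccevm,ofkfz] add [vuod,yys] -> 5 lines: hdpk vnzj vuod yys dwqs
Hunk 5: at line 1 remove [vuod] add [egpvx,pyez,erpej] -> 7 lines: hdpk vnzj egpvx pyez erpej yys dwqs
Hunk 6: at line 5 remove [yys] add [miov,isxqo] -> 8 lines: hdpk vnzj egpvx pyez erpej miov isxqo dwqs
Final line 6: miov

Answer: miov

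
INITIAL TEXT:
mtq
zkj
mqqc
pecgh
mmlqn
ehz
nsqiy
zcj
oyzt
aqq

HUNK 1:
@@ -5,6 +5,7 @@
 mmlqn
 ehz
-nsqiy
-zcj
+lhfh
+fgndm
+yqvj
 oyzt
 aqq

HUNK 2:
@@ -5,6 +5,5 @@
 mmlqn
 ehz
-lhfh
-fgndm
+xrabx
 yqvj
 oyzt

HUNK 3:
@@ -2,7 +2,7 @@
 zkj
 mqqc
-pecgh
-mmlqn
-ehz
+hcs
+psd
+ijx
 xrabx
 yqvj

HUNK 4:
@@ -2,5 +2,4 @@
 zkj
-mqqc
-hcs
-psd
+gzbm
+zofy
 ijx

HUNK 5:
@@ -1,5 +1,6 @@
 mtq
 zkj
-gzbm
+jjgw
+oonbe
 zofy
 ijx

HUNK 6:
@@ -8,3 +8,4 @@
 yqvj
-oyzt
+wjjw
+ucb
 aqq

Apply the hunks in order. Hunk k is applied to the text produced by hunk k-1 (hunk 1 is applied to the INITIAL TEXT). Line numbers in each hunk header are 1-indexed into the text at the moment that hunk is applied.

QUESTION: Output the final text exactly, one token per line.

Answer: mtq
zkj
jjgw
oonbe
zofy
ijx
xrabx
yqvj
wjjw
ucb
aqq

Derivation:
Hunk 1: at line 5 remove [nsqiy,zcj] add [lhfh,fgndm,yqvj] -> 11 lines: mtq zkj mqqc pecgh mmlqn ehz lhfh fgndm yqvj oyzt aqq
Hunk 2: at line 5 remove [lhfh,fgndm] add [xrabx] -> 10 lines: mtq zkj mqqc pecgh mmlqn ehz xrabx yqvj oyzt aqq
Hunk 3: at line 2 remove [pecgh,mmlqn,ehz] add [hcs,psd,ijx] -> 10 lines: mtq zkj mqqc hcs psd ijx xrabx yqvj oyzt aqq
Hunk 4: at line 2 remove [mqqc,hcs,psd] add [gzbm,zofy] -> 9 lines: mtq zkj gzbm zofy ijx xrabx yqvj oyzt aqq
Hunk 5: at line 1 remove [gzbm] add [jjgw,oonbe] -> 10 lines: mtq zkj jjgw oonbe zofy ijx xrabx yqvj oyzt aqq
Hunk 6: at line 8 remove [oyzt] add [wjjw,ucb] -> 11 lines: mtq zkj jjgw oonbe zofy ijx xrabx yqvj wjjw ucb aqq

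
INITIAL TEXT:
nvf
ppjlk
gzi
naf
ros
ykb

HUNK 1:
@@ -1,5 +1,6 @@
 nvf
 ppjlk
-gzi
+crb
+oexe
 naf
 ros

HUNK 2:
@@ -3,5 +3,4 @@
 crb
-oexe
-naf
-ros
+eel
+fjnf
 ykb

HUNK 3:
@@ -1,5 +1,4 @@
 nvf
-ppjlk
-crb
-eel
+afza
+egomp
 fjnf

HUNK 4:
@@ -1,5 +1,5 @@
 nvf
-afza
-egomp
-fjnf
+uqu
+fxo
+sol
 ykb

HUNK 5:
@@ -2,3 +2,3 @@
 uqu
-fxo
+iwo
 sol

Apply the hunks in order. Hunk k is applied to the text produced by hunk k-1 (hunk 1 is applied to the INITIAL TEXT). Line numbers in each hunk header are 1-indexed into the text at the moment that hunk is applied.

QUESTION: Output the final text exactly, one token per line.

Hunk 1: at line 1 remove [gzi] add [crb,oexe] -> 7 lines: nvf ppjlk crb oexe naf ros ykb
Hunk 2: at line 3 remove [oexe,naf,ros] add [eel,fjnf] -> 6 lines: nvf ppjlk crb eel fjnf ykb
Hunk 3: at line 1 remove [ppjlk,crb,eel] add [afza,egomp] -> 5 lines: nvf afza egomp fjnf ykb
Hunk 4: at line 1 remove [afza,egomp,fjnf] add [uqu,fxo,sol] -> 5 lines: nvf uqu fxo sol ykb
Hunk 5: at line 2 remove [fxo] add [iwo] -> 5 lines: nvf uqu iwo sol ykb

Answer: nvf
uqu
iwo
sol
ykb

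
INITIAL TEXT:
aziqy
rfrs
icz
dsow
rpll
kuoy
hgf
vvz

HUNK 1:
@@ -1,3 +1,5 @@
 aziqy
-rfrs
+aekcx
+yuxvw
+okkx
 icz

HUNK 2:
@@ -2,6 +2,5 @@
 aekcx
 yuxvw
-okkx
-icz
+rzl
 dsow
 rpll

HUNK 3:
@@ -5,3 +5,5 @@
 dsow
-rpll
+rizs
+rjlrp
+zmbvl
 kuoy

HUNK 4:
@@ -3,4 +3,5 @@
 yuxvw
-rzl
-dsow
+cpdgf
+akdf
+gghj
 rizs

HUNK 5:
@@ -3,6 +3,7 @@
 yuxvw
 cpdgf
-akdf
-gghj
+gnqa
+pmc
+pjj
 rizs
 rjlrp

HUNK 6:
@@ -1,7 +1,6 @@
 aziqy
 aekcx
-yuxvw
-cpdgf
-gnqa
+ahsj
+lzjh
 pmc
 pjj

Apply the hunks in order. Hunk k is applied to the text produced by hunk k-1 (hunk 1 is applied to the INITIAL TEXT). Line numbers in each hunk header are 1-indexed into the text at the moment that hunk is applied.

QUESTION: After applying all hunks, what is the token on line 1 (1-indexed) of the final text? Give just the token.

Answer: aziqy

Derivation:
Hunk 1: at line 1 remove [rfrs] add [aekcx,yuxvw,okkx] -> 10 lines: aziqy aekcx yuxvw okkx icz dsow rpll kuoy hgf vvz
Hunk 2: at line 2 remove [okkx,icz] add [rzl] -> 9 lines: aziqy aekcx yuxvw rzl dsow rpll kuoy hgf vvz
Hunk 3: at line 5 remove [rpll] add [rizs,rjlrp,zmbvl] -> 11 lines: aziqy aekcx yuxvw rzl dsow rizs rjlrp zmbvl kuoy hgf vvz
Hunk 4: at line 3 remove [rzl,dsow] add [cpdgf,akdf,gghj] -> 12 lines: aziqy aekcx yuxvw cpdgf akdf gghj rizs rjlrp zmbvl kuoy hgf vvz
Hunk 5: at line 3 remove [akdf,gghj] add [gnqa,pmc,pjj] -> 13 lines: aziqy aekcx yuxvw cpdgf gnqa pmc pjj rizs rjlrp zmbvl kuoy hgf vvz
Hunk 6: at line 1 remove [yuxvw,cpdgf,gnqa] add [ahsj,lzjh] -> 12 lines: aziqy aekcx ahsj lzjh pmc pjj rizs rjlrp zmbvl kuoy hgf vvz
Final line 1: aziqy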